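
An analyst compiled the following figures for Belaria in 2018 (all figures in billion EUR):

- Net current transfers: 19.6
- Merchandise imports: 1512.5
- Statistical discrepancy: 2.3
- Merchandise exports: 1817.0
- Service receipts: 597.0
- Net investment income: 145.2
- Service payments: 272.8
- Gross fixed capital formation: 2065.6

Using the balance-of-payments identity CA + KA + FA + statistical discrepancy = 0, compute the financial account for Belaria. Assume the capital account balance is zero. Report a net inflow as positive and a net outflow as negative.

-795.8

Goods balance = 1817.0 - 1512.5 = 304.5
Services balance = 597.0 - 272.8 = 324.2
Trade balance (goods + services) = 304.5 + 324.2 = 628.7
Net primary income = 145.2
Net secondary income = 19.6
Current account = 628.7 + 145.2 + 19.6 = 793.5
Financial account = -(793.5 + 2.3) = -795.8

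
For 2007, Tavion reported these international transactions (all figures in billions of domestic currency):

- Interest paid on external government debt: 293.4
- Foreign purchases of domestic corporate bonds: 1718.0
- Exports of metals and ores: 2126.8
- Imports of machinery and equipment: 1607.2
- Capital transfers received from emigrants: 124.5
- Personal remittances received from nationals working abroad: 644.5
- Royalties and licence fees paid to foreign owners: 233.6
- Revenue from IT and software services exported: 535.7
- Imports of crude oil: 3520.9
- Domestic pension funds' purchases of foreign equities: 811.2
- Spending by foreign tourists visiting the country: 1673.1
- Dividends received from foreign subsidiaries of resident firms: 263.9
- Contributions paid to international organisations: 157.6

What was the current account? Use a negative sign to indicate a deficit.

Goods: 2126.8 - 1607.2 - 3520.9 = -3001.3
Services: 1673.1 + 535.7 - 233.6 = 1975.2
Primary income: 263.9 - 293.4 = -29.5
Secondary income: 644.5 - 157.6 = 486.9
Current account = (-3001.3) + 1975.2 + (-29.5) + 486.9 = -568.7
(Excluded from the current account — financial account: foreign purchases of domestic corporate bonds 1718.0, domestic pension funds' purchases of foreign equities 811.2; capital account: capital transfers received from emigrants 124.5.)

-568.7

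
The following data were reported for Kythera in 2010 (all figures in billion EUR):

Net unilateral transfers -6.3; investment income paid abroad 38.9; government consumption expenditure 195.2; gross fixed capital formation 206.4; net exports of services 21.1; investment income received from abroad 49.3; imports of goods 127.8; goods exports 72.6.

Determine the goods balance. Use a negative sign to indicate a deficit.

Goods balance = 72.6 - 127.8 = -55.2

-55.2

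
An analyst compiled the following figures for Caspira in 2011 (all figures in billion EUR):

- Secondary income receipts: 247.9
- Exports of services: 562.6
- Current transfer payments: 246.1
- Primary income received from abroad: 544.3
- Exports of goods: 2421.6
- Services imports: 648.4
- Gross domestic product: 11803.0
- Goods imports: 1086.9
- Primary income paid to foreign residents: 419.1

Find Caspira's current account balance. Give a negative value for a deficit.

1375.9

Goods balance = 2421.6 - 1086.9 = 1334.7
Services balance = 562.6 - 648.4 = -85.8
Trade balance (goods + services) = 1334.7 + (-85.8) = 1248.9
Net primary income = 544.3 - 419.1 = 125.2
Net secondary income = 247.9 - 246.1 = 1.8
Current account = 1248.9 + 125.2 + 1.8 = 1375.9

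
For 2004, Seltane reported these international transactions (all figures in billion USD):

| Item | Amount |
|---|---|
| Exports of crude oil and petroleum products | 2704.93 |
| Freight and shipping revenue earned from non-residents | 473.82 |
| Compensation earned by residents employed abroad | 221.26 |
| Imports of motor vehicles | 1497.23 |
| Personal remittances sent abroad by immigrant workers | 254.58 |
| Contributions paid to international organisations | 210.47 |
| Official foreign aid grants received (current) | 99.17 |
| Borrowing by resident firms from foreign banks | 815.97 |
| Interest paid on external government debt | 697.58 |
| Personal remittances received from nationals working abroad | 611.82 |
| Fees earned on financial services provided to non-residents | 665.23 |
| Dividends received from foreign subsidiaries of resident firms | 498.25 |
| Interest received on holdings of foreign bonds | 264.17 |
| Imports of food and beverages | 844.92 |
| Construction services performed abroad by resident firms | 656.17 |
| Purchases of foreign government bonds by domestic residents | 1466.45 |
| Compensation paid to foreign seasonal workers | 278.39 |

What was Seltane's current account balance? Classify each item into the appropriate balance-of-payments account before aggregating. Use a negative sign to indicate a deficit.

2411.65

Goods: 2704.93 - 844.92 - 1497.23 = 362.78
Services: 473.82 + 656.17 + 665.23 = 1795.22
Primary income: 498.25 + 264.17 + 221.26 - 697.58 - 278.39 = 7.71
Secondary income: 611.82 + 99.17 - 210.47 - 254.58 = 245.94
Current account = 362.78 + 1795.22 + 7.71 + 245.94 = 2411.65
(Excluded from the current account — financial account: borrowing by resident firms from foreign banks 815.97, purchases of foreign government bonds by domestic residents 1466.45.)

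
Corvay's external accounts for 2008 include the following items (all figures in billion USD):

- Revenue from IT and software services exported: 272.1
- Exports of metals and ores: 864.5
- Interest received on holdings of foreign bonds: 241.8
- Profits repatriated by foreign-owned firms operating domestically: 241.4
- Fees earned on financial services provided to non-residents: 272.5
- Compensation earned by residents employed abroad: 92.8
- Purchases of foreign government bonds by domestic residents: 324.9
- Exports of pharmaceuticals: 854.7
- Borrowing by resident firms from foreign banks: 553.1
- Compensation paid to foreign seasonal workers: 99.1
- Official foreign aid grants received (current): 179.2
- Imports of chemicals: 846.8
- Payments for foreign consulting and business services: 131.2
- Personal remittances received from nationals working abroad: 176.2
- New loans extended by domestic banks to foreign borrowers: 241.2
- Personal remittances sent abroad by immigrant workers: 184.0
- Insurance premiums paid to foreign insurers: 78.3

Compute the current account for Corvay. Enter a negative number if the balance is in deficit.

Goods: -846.8 + 854.7 + 864.5 = 872.4
Services: 272.1 - 131.2 + 272.5 - 78.3 = 335.1
Primary income: -99.1 + 92.8 - 241.4 + 241.8 = -5.9
Secondary income: 179.2 + 176.2 - 184.0 = 171.4
Current account = 872.4 + 335.1 + (-5.9) + 171.4 = 1373.0
(Excluded from the current account — financial account: purchases of foreign government bonds by domestic residents 324.9, borrowing by resident firms from foreign banks 553.1, new loans extended by domestic banks to foreign borrowers 241.2.)

1373.0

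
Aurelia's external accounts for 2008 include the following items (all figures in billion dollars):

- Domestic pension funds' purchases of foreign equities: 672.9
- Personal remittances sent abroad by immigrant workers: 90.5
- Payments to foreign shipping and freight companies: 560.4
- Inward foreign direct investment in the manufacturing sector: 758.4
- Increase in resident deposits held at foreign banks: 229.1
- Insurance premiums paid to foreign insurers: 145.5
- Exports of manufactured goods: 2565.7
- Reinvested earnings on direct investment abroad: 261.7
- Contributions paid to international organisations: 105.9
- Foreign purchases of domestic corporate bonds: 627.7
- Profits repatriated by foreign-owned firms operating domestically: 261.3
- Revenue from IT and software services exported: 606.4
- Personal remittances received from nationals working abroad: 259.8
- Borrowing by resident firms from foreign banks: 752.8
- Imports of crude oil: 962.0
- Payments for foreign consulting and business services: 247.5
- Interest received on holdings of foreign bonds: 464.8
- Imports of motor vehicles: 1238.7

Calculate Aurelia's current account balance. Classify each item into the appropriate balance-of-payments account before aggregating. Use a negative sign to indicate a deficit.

Goods: -962.0 - 1238.7 + 2565.7 = 365.0
Services: -247.5 + 606.4 - 145.5 - 560.4 = -347.0
Primary income: 261.7 - 261.3 + 464.8 = 465.2
Secondary income: -90.5 - 105.9 + 259.8 = 63.4
Current account = 365.0 + (-347.0) + 465.2 + 63.4 = 546.6
(Excluded from the current account — financial account: domestic pension funds' purchases of foreign equities 672.9, inward foreign direct investment in the manufacturing sector 758.4, increase in resident deposits held at foreign banks 229.1, foreign purchases of domestic corporate bonds 627.7, borrowing by resident firms from foreign banks 752.8.)

546.6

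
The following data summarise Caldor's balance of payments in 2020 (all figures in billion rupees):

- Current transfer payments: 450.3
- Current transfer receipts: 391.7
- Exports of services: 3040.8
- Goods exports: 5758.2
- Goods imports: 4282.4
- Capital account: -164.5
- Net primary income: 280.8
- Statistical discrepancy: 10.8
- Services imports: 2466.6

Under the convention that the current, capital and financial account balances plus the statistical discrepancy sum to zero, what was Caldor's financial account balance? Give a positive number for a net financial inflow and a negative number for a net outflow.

Goods balance = 5758.2 - 4282.4 = 1475.8
Services balance = 3040.8 - 2466.6 = 574.2
Trade balance (goods + services) = 1475.8 + 574.2 = 2050.0
Net primary income = 280.8
Net secondary income = 391.7 - 450.3 = -58.6
Current account = 2050.0 + 280.8 + (-58.6) = 2272.2
Financial account = -(2272.2 + (-164.5) + 10.8) = -2118.5

-2118.5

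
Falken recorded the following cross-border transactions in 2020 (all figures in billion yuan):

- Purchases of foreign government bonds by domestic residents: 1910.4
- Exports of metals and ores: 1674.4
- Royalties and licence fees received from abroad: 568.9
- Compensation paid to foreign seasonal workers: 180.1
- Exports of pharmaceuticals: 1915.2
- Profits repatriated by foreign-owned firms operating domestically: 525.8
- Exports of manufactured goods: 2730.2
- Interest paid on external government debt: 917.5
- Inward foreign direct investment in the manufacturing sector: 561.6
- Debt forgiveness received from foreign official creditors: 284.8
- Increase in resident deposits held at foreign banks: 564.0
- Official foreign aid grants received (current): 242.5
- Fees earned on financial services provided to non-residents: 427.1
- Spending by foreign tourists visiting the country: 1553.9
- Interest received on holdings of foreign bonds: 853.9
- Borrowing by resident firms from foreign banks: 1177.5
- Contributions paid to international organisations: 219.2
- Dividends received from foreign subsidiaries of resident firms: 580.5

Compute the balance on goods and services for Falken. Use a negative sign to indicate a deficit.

8869.7

Goods: 2730.2 + 1915.2 + 1674.4 = 6319.8
Services: 1553.9 + 427.1 + 568.9 = 2549.9
Trade balance = 6319.8 + 2549.9 = 8869.7
(Excluded from the trade balance — financial account: purchases of foreign government bonds by domestic residents 1910.4, inward foreign direct investment in the manufacturing sector 561.6, increase in resident deposits held at foreign banks 564.0, borrowing by resident firms from foreign banks 1177.5; primary income: compensation paid to foreign seasonal workers 180.1, profits repatriated by foreign-owned firms operating domestically 525.8, interest paid on external government debt 917.5, interest received on holdings of foreign bonds 853.9, dividends received from foreign subsidiaries of resident firms 580.5; capital account: debt forgiveness received from foreign official creditors 284.8; secondary income: official foreign aid grants received (current) 242.5, contributions paid to international organisations 219.2.)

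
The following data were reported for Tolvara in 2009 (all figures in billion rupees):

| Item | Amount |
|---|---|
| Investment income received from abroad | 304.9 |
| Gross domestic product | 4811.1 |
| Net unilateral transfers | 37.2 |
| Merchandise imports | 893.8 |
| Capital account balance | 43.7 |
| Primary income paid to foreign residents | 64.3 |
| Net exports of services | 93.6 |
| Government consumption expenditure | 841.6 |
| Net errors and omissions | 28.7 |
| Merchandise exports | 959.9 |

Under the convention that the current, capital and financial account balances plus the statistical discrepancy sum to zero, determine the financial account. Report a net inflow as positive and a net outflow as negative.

Goods balance = 959.9 - 893.8 = 66.1
Services balance = 93.6
Trade balance (goods + services) = 66.1 + 93.6 = 159.7
Net primary income = 304.9 - 64.3 = 240.6
Net secondary income = 37.2
Current account = 159.7 + 240.6 + 37.2 = 437.5
Financial account = -(437.5 + 43.7 + 28.7) = -509.9

-509.9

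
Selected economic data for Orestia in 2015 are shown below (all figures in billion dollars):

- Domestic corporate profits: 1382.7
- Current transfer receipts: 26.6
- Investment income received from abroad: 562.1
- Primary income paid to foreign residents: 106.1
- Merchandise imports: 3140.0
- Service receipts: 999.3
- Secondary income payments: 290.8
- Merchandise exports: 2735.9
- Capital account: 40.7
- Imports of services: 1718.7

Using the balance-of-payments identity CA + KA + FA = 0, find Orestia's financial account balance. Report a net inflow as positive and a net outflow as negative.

891.0

Goods balance = 2735.9 - 3140.0 = -404.1
Services balance = 999.3 - 1718.7 = -719.4
Trade balance (goods + services) = -404.1 + (-719.4) = -1123.5
Net primary income = 562.1 - 106.1 = 456.0
Net secondary income = 26.6 - 290.8 = -264.2
Current account = -1123.5 + 456.0 + (-264.2) = -931.7
Financial account = -(-931.7 + 40.7) = 891.0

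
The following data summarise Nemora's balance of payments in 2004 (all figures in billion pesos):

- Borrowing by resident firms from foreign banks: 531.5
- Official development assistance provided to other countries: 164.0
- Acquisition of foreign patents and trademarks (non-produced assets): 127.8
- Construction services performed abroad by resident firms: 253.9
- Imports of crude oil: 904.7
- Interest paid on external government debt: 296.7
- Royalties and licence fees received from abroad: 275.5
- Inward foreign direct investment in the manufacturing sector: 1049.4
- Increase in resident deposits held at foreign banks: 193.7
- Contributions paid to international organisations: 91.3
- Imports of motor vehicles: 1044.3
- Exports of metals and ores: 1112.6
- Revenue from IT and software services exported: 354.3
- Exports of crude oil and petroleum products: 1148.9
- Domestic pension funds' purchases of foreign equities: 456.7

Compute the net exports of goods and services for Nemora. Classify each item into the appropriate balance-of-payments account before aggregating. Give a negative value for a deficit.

1196.2

Goods: -1044.3 + 1148.9 + 1112.6 - 904.7 = 312.5
Services: 253.9 + 275.5 + 354.3 = 883.7
Trade balance = 312.5 + 883.7 = 1196.2
(Excluded from the trade balance — financial account: borrowing by resident firms from foreign banks 531.5, inward foreign direct investment in the manufacturing sector 1049.4, increase in resident deposits held at foreign banks 193.7, domestic pension funds' purchases of foreign equities 456.7; secondary income: official development assistance provided to other countries 164.0, contributions paid to international organisations 91.3; capital account: acquisition of foreign patents and trademarks (non-produced assets) 127.8; primary income: interest paid on external government debt 296.7.)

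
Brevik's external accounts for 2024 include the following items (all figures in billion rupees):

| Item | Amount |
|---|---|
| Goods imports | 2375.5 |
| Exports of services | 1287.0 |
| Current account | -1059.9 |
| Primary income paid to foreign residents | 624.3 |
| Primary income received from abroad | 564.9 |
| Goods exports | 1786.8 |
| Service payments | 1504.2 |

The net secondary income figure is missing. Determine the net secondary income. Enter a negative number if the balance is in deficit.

Current account = goods balance + services balance + net primary income + net secondary income
Sum of the known components = -865.3
Net secondary income = CA - (known components) = -1059.9 - (-865.3) = -194.6

-194.6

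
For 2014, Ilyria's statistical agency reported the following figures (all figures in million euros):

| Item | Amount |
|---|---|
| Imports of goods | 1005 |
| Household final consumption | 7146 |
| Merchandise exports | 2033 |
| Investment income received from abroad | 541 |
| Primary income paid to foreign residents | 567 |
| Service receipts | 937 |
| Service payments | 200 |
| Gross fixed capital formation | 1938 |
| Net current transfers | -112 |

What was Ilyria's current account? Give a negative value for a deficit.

1627

Goods balance = 2033 - 1005 = 1028
Services balance = 937 - 200 = 737
Trade balance (goods + services) = 1028 + 737 = 1765
Net primary income = 541 - 567 = -26
Net secondary income = -112
Current account = 1765 + (-26) + (-112) = 1627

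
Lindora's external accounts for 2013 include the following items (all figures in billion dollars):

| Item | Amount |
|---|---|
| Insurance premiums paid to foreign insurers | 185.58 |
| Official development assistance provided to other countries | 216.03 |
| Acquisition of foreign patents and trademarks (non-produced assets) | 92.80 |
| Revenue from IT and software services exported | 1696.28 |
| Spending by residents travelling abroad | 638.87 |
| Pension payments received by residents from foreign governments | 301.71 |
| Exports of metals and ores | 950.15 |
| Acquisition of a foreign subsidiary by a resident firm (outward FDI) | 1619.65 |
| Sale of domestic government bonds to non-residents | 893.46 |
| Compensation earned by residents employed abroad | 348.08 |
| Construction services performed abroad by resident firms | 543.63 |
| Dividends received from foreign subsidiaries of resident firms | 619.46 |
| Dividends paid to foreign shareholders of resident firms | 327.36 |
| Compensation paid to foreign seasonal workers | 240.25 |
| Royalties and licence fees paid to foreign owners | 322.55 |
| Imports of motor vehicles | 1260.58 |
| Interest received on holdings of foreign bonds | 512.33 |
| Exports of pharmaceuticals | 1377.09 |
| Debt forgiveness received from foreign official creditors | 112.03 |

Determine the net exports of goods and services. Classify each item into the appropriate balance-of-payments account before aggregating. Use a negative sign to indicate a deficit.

Goods: -1260.58 + 950.15 + 1377.09 = 1066.66
Services: -638.87 + 1696.28 + 543.63 - 322.55 - 185.58 = 1092.91
Trade balance = 1066.66 + 1092.91 = 2159.57
(Excluded from the trade balance — secondary income: official development assistance provided to other countries 216.03, pension payments received by residents from foreign governments 301.71; capital account: acquisition of foreign patents and trademarks (non-produced assets) 92.80, debt forgiveness received from foreign official creditors 112.03; financial account: acquisition of a foreign subsidiary by a resident firm (outward FDI) 1619.65, sale of domestic government bonds to non-residents 893.46; primary income: compensation earned by residents employed abroad 348.08, dividends received from foreign subsidiaries of resident firms 619.46, dividends paid to foreign shareholders of resident firms 327.36, compensation paid to foreign seasonal workers 240.25, interest received on holdings of foreign bonds 512.33.)

2159.57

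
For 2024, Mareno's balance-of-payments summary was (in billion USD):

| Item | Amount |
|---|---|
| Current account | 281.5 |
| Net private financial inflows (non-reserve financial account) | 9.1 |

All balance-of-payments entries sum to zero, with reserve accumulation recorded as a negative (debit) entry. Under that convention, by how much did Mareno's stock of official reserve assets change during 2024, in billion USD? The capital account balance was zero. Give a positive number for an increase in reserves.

Official reserve transactions balance = -(281.5 + 9.1) = -290.6
An accumulation of reserves is recorded as a debit (negative entry), so the change in the stock of reserves is the negative of that balance.
Change in official reserves = -(-290.6) = 290.6

290.6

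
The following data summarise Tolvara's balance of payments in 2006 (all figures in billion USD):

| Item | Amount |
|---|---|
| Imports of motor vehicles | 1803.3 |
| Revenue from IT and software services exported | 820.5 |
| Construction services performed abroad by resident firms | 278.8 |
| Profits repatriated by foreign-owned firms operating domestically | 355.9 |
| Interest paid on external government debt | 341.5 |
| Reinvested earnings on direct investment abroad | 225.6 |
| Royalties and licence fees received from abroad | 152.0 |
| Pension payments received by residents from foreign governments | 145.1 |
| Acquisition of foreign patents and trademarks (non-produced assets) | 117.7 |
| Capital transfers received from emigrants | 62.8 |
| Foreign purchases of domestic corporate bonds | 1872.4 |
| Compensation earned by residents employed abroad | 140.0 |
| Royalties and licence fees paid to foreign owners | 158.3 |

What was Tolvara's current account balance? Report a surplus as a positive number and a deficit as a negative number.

Goods: -1803.3
Services: 820.5 + 278.8 - 158.3 + 152.0 = 1093.0
Primary income: -355.9 + 140.0 - 341.5 + 225.6 = -331.8
Secondary income: 145.1
Current account = (-1803.3) + 1093.0 + (-331.8) + 145.1 = -897.0
(Excluded from the current account — capital account: acquisition of foreign patents and trademarks (non-produced assets) 117.7, capital transfers received from emigrants 62.8; financial account: foreign purchases of domestic corporate bonds 1872.4.)

-897.0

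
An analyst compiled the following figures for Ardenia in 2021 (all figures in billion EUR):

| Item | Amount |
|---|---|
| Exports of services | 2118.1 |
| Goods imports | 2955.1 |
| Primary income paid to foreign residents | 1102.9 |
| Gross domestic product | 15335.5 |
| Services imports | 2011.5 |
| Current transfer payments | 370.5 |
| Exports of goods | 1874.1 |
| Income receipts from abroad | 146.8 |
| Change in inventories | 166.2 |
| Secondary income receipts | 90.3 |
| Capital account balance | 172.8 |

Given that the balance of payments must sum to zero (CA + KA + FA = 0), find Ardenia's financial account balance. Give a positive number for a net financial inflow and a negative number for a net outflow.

Goods balance = 1874.1 - 2955.1 = -1081.0
Services balance = 2118.1 - 2011.5 = 106.6
Trade balance (goods + services) = -1081.0 + 106.6 = -974.4
Net primary income = 146.8 - 1102.9 = -956.1
Net secondary income = 90.3 - 370.5 = -280.2
Current account = -974.4 + (-956.1) + (-280.2) = -2210.7
Financial account = -(-2210.7 + 172.8) = 2037.9

2037.9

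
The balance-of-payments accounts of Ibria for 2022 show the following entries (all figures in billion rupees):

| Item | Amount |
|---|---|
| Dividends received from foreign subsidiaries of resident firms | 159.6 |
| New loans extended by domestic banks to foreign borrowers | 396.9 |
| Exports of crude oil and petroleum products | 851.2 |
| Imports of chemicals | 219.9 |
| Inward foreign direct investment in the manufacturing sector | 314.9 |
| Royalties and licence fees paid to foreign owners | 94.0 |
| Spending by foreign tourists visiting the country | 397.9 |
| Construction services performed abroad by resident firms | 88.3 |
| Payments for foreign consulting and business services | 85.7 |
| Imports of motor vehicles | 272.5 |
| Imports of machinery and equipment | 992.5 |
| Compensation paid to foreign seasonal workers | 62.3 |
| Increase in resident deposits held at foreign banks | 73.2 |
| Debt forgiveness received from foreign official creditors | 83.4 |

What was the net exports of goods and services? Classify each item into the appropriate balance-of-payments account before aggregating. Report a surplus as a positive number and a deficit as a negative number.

-327.2

Goods: -272.5 - 992.5 + 851.2 - 219.9 = -633.7
Services: 88.3 + 397.9 - 94.0 - 85.7 = 306.5
Trade balance = -633.7 + 306.5 = -327.2
(Excluded from the trade balance — primary income: dividends received from foreign subsidiaries of resident firms 159.6, compensation paid to foreign seasonal workers 62.3; financial account: new loans extended by domestic banks to foreign borrowers 396.9, inward foreign direct investment in the manufacturing sector 314.9, increase in resident deposits held at foreign banks 73.2; capital account: debt forgiveness received from foreign official creditors 83.4.)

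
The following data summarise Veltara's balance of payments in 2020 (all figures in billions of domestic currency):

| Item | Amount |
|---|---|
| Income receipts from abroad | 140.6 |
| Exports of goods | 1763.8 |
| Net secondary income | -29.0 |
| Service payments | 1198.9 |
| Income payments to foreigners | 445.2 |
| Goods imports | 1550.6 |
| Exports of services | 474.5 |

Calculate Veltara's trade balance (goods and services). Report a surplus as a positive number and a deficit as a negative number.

Goods balance = 1763.8 - 1550.6 = 213.2
Services balance = 474.5 - 1198.9 = -724.4
Trade balance (goods + services) = 213.2 + (-724.4) = -511.2

-511.2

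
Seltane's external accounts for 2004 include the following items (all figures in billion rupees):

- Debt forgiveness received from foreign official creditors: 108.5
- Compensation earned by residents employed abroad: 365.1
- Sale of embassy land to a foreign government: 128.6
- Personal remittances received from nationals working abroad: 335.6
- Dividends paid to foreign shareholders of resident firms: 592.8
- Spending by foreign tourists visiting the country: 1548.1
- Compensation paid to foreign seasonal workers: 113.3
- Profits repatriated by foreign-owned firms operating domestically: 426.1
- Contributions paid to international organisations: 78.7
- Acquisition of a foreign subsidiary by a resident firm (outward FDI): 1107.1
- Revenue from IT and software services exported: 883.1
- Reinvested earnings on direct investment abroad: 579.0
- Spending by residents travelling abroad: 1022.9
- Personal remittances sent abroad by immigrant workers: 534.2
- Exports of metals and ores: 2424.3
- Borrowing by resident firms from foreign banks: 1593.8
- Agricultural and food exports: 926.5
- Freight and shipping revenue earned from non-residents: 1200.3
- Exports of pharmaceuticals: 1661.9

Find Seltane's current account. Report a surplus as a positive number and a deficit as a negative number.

7155.9

Goods: 2424.3 + 926.5 + 1661.9 = 5012.7
Services: -1022.9 + 883.1 + 1200.3 + 1548.1 = 2608.6
Primary income: 579.0 - 113.3 - 426.1 - 592.8 + 365.1 = -188.1
Secondary income: -78.7 + 335.6 - 534.2 = -277.3
Current account = 5012.7 + 2608.6 + (-188.1) + (-277.3) = 7155.9
(Excluded from the current account — capital account: debt forgiveness received from foreign official creditors 108.5, sale of embassy land to a foreign government 128.6; financial account: acquisition of a foreign subsidiary by a resident firm (outward FDI) 1107.1, borrowing by resident firms from foreign banks 1593.8.)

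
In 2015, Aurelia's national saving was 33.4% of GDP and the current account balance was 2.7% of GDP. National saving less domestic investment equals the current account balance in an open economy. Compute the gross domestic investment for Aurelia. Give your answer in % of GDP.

S - I = CA (net lending to the rest of the world).
I = S - CA = 33.4 - 2.7 = 30.7

30.7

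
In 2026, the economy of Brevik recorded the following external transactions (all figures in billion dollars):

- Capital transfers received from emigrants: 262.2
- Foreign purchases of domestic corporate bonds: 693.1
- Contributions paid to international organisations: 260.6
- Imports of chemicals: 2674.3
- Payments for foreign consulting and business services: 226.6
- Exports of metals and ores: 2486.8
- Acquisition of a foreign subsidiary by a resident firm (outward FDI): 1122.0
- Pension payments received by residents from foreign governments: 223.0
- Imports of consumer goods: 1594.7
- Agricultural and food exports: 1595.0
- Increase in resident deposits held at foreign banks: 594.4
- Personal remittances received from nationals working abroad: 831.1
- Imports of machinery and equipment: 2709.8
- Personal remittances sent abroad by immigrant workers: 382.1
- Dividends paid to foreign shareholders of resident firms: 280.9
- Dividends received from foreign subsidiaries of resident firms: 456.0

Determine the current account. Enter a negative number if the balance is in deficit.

Goods: -1594.7 + 2486.8 + 1595.0 - 2709.8 - 2674.3 = -2897.0
Services: -226.6
Primary income: 456.0 - 280.9 = 175.1
Secondary income: 223.0 - 382.1 - 260.6 + 831.1 = 411.4
Current account = (-2897.0) + (-226.6) + 175.1 + 411.4 = -2537.1
(Excluded from the current account — capital account: capital transfers received from emigrants 262.2; financial account: foreign purchases of domestic corporate bonds 693.1, acquisition of a foreign subsidiary by a resident firm (outward FDI) 1122.0, increase in resident deposits held at foreign banks 594.4.)

-2537.1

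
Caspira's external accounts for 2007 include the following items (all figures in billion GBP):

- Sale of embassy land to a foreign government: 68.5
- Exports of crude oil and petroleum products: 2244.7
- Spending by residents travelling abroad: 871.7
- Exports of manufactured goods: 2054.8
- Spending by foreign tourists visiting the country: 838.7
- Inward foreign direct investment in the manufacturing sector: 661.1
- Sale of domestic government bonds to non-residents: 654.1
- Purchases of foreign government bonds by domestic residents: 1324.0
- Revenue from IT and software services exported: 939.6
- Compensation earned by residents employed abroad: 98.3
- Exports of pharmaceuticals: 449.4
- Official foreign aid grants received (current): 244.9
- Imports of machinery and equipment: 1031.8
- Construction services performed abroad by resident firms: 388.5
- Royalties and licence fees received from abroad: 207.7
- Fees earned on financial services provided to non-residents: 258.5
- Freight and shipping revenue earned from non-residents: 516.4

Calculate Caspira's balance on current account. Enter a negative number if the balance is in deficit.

6338.0

Goods: 2054.8 + 2244.7 - 1031.8 + 449.4 = 3717.1
Services: -871.7 + 516.4 + 207.7 + 939.6 + 388.5 + 838.7 + 258.5 = 2277.7
Primary income: 98.3
Secondary income: 244.9
Current account = 3717.1 + 2277.7 + 98.3 + 244.9 = 6338.0
(Excluded from the current account — capital account: sale of embassy land to a foreign government 68.5; financial account: inward foreign direct investment in the manufacturing sector 661.1, sale of domestic government bonds to non-residents 654.1, purchases of foreign government bonds by domestic residents 1324.0.)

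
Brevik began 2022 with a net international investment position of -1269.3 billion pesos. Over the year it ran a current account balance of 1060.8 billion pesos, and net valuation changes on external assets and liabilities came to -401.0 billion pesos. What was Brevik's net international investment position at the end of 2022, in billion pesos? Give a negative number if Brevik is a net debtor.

Change in NIIP = current account + net valuation change = 1060.8 + (-401.0) = 659.8
End-of-year NIIP = -1269.3 + 659.8 = -609.5

-609.5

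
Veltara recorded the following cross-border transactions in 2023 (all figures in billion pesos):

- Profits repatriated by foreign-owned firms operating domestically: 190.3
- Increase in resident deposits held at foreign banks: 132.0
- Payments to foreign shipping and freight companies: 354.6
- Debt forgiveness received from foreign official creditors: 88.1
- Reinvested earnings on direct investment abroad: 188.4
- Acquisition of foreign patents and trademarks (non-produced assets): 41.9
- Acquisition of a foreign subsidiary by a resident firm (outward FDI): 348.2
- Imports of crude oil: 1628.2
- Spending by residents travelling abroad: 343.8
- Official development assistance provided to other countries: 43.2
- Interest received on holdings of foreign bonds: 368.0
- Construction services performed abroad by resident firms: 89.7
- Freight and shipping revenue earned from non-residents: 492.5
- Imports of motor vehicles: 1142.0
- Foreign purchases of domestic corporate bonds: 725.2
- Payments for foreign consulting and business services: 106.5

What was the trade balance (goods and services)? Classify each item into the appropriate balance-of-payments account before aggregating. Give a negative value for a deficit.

Goods: -1142.0 - 1628.2 = -2770.2
Services: -343.8 + 492.5 - 106.5 + 89.7 - 354.6 = -222.7
Trade balance = -2770.2 + (-222.7) = -2992.9
(Excluded from the trade balance — primary income: profits repatriated by foreign-owned firms operating domestically 190.3, reinvested earnings on direct investment abroad 188.4, interest received on holdings of foreign bonds 368.0; financial account: increase in resident deposits held at foreign banks 132.0, acquisition of a foreign subsidiary by a resident firm (outward FDI) 348.2, foreign purchases of domestic corporate bonds 725.2; capital account: debt forgiveness received from foreign official creditors 88.1, acquisition of foreign patents and trademarks (non-produced assets) 41.9; secondary income: official development assistance provided to other countries 43.2.)

-2992.9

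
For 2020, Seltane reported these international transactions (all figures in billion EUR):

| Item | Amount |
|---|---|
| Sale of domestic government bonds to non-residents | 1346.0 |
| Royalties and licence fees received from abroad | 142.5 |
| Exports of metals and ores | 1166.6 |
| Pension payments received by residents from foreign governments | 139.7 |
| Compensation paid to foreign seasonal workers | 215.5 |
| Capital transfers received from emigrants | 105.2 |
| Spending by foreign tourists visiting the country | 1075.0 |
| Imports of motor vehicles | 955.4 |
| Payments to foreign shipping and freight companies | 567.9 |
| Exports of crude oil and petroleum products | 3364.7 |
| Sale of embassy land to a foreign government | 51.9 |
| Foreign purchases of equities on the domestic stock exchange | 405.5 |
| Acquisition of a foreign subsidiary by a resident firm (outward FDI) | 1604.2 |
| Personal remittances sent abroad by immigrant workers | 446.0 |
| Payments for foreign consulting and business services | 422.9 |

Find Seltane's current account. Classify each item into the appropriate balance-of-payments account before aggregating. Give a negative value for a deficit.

Goods: 1166.6 + 3364.7 - 955.4 = 3575.9
Services: -567.9 - 422.9 + 142.5 + 1075.0 = 226.7
Primary income: -215.5
Secondary income: -446.0 + 139.7 = -306.3
Current account = 3575.9 + 226.7 + (-215.5) + (-306.3) = 3280.8
(Excluded from the current account — financial account: sale of domestic government bonds to non-residents 1346.0, foreign purchases of equities on the domestic stock exchange 405.5, acquisition of a foreign subsidiary by a resident firm (outward FDI) 1604.2; capital account: capital transfers received from emigrants 105.2, sale of embassy land to a foreign government 51.9.)

3280.8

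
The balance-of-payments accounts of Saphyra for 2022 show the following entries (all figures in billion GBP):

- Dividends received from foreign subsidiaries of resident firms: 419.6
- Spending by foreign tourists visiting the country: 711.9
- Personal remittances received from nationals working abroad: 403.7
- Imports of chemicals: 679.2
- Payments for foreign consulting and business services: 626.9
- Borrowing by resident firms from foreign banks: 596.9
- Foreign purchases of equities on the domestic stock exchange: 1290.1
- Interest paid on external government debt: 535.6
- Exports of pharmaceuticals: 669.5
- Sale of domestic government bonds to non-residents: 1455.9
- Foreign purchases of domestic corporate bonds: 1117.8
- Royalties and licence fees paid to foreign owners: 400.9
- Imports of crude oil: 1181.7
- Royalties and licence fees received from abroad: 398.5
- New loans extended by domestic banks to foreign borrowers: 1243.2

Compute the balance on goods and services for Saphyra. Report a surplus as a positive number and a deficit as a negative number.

Goods: -679.2 + 669.5 - 1181.7 = -1191.4
Services: 398.5 - 626.9 - 400.9 + 711.9 = 82.6
Trade balance = -1191.4 + 82.6 = -1108.8
(Excluded from the trade balance — primary income: dividends received from foreign subsidiaries of resident firms 419.6, interest paid on external government debt 535.6; secondary income: personal remittances received from nationals working abroad 403.7; financial account: borrowing by resident firms from foreign banks 596.9, foreign purchases of equities on the domestic stock exchange 1290.1, sale of domestic government bonds to non-residents 1455.9, foreign purchases of domestic corporate bonds 1117.8, new loans extended by domestic banks to foreign borrowers 1243.2.)

-1108.8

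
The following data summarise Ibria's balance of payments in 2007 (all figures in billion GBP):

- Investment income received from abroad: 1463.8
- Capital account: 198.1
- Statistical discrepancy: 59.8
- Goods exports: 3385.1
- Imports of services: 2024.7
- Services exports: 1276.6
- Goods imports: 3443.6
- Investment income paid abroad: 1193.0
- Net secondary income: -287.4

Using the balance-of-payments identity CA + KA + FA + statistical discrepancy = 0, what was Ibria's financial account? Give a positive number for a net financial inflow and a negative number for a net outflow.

Goods balance = 3385.1 - 3443.6 = -58.5
Services balance = 1276.6 - 2024.7 = -748.1
Trade balance (goods + services) = -58.5 + (-748.1) = -806.6
Net primary income = 1463.8 - 1193.0 = 270.8
Net secondary income = -287.4
Current account = -806.6 + 270.8 + (-287.4) = -823.2
Financial account = -(-823.2 + 198.1 + 59.8) = 565.3

565.3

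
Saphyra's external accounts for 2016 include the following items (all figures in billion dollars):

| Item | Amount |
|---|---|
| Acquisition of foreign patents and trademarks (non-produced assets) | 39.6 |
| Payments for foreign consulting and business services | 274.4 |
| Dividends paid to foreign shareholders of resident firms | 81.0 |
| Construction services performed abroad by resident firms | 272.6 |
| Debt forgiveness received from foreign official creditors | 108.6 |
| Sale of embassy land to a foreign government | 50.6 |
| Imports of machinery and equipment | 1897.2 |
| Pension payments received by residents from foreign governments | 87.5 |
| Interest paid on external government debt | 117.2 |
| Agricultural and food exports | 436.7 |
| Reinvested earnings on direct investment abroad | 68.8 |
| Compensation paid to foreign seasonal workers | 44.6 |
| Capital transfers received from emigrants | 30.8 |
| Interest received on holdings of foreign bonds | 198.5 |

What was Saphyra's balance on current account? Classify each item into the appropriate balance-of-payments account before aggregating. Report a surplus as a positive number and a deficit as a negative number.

-1350.3

Goods: -1897.2 + 436.7 = -1460.5
Services: 272.6 - 274.4 = -1.8
Primary income: -117.2 - 44.6 + 198.5 + 68.8 - 81.0 = 24.5
Secondary income: 87.5
Current account = (-1460.5) + (-1.8) + 24.5 + 87.5 = -1350.3
(Excluded from the current account — capital account: acquisition of foreign patents and trademarks (non-produced assets) 39.6, debt forgiveness received from foreign official creditors 108.6, sale of embassy land to a foreign government 50.6, capital transfers received from emigrants 30.8.)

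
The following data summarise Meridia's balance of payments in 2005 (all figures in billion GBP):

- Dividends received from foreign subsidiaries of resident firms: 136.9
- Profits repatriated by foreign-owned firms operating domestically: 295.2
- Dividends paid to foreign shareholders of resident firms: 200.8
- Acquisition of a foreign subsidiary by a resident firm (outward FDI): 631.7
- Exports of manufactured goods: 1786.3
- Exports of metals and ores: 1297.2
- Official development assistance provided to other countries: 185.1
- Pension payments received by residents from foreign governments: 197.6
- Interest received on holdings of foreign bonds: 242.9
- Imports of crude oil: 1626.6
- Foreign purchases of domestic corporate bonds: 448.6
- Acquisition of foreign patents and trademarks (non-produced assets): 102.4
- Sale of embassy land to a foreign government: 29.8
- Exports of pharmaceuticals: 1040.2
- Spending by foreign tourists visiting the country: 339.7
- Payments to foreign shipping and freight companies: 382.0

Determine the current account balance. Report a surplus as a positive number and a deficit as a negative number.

2351.1

Goods: 1786.3 - 1626.6 + 1297.2 + 1040.2 = 2497.1
Services: 339.7 - 382.0 = -42.3
Primary income: -200.8 + 136.9 + 242.9 - 295.2 = -116.2
Secondary income: 197.6 - 185.1 = 12.5
Current account = 2497.1 + (-42.3) + (-116.2) + 12.5 = 2351.1
(Excluded from the current account — financial account: acquisition of a foreign subsidiary by a resident firm (outward FDI) 631.7, foreign purchases of domestic corporate bonds 448.6; capital account: acquisition of foreign patents and trademarks (non-produced assets) 102.4, sale of embassy land to a foreign government 29.8.)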